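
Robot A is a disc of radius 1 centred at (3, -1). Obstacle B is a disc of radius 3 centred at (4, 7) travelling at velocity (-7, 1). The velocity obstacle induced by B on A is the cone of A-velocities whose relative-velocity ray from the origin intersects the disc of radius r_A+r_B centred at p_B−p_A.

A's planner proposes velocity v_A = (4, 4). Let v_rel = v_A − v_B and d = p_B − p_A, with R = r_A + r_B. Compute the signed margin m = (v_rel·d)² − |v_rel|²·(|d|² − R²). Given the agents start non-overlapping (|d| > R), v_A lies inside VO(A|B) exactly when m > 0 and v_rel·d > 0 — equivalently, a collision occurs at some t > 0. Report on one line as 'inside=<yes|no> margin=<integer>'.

d = (1, 8),  |d|² = 65;  R = 1+3 = 4,  c = 65−4² = 49
v_rel = (11, 3),  |v_rel|² = 130;  v_rel·d = (11)·(1) + (3)·(8) = 35
130·t² − 70·t + 49 = 0  ⇒  m = 35² − 130·49 = -5145
m = -5145 < 0,  v_rel·d = 35 > 0  ⇒  outside

inside=no margin=-5145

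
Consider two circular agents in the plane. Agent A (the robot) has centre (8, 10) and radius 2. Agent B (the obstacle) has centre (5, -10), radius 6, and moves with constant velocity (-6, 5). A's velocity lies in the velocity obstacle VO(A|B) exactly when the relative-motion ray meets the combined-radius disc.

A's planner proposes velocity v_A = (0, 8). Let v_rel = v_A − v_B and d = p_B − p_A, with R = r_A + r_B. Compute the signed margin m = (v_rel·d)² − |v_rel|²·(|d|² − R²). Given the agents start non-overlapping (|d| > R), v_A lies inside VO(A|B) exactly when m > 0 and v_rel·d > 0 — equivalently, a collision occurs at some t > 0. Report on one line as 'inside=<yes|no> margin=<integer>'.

d = (-3, -20),  |d|² = 409;  R = 2+6 = 8,  c = 409−8² = 345
v_rel = (6, 3),  |v_rel|² = 45;  v_rel·d = (6)·(-3) + (3)·(-20) = -78
45·t² + 156·t + 345 = 0  ⇒  m = (-78)² − 45·345 = -9441
m = -9441 < 0,  v_rel·d = -78 < 0  ⇒  outside

inside=no margin=-9441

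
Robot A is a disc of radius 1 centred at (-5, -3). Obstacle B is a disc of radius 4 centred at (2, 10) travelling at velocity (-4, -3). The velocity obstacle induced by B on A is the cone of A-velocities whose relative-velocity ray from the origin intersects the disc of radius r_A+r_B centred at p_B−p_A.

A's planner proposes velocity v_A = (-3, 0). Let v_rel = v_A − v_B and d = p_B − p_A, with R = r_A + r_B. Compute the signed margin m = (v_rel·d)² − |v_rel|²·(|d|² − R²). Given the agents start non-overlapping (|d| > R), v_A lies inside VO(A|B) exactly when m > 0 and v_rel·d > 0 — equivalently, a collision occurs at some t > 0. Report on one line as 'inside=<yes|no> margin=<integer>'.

d = (7, 13),  |d|² = 218;  R = 1+4 = 5,  c = 218−5² = 193
v_rel = (1, 3),  |v_rel|² = 10;  v_rel·d = (1)·(7) + (3)·(13) = 46
10·t² − 92·t + 193 = 0  ⇒  m = 46² − 10·193 = 186
m = 186 > 0,  v_rel·d = 46 > 0  ⇒  inside

inside=yes margin=186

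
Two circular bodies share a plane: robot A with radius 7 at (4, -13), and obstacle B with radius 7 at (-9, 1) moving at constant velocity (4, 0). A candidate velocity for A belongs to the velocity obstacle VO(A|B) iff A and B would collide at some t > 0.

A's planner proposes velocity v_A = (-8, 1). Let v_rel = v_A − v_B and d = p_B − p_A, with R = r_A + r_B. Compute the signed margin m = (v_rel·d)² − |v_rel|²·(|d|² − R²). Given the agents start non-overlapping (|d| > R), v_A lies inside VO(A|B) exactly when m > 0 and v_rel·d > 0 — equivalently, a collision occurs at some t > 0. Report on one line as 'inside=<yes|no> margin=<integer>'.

d = (-13, 14),  |d|² = 365;  R = 7+7 = 14,  c = 365−14² = 169
v_rel = (-12, 1),  |v_rel|² = 145;  v_rel·d = (-12)·(-13) + (1)·(14) = 170
145·t² − 340·t + 169 = 0  ⇒  m = 170² − 145·169 = 4395
m = 4395 > 0,  v_rel·d = 170 > 0  ⇒  inside

inside=yes margin=4395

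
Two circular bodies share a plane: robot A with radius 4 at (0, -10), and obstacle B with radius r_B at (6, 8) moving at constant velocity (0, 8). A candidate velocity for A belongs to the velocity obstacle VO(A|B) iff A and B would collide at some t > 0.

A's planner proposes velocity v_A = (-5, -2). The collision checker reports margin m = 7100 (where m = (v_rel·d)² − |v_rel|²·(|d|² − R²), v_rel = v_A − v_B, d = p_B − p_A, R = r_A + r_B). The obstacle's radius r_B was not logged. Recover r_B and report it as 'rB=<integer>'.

m = 7100
d = (6, 18);  v_rel = (-5, -10),  |v_rel|² = 125
v_rel×d = (-5)·(18) − (-10)·(6) = -30
since m = R²·125 − (-30)²:  R² = (900 + 7100) / 125 = 64
R = √64 = 8  ⇒  r_B = 8 − 4 = 4

rB=4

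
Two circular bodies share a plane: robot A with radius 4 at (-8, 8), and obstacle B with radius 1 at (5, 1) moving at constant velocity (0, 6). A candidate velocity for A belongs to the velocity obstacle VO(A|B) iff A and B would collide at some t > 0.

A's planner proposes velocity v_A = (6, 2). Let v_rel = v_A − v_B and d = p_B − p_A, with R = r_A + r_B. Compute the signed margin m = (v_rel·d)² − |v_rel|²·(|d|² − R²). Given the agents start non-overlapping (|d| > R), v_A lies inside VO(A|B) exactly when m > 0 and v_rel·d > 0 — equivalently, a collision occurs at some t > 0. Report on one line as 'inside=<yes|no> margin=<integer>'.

d = (13, -7),  |d|² = 218;  R = 4+1 = 5,  c = 218−5² = 193
v_rel = (6, -4),  |v_rel|² = 52;  v_rel·d = (6)·(13) + (-4)·(-7) = 106
52·t² − 212·t + 193 = 0  ⇒  m = 106² − 52·193 = 1200
m = 1200 > 0,  v_rel·d = 106 > 0  ⇒  inside

inside=yes margin=1200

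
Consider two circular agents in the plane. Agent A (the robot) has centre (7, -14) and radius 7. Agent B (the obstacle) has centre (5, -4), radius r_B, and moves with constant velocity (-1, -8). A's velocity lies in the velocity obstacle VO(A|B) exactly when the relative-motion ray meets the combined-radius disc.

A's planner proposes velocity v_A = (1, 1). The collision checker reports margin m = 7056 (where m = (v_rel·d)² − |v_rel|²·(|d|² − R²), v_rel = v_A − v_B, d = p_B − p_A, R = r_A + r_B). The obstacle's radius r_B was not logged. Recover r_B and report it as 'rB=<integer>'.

m = 7056
d = (-2, 10);  v_rel = (2, 9),  |v_rel|² = 85
v_rel×d = (2)·(10) − (9)·(-2) = 38
since m = R²·85 − 38²:  R² = (1444 + 7056) / 85 = 100
R = √100 = 10  ⇒  r_B = 10 − 7 = 3

rB=3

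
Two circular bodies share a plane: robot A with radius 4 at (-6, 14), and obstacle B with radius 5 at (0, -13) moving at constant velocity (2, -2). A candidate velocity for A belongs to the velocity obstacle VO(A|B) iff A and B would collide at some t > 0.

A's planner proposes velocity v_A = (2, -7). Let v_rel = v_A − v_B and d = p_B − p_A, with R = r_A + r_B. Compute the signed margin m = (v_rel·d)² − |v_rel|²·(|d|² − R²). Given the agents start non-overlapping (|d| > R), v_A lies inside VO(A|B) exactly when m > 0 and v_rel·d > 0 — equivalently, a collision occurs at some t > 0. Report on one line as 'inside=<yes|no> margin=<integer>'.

d = (6, -27),  |d|² = 765;  R = 4+5 = 9,  c = 765−9² = 684
v_rel = (0, -5),  |v_rel|² = 25;  v_rel·d = (0)·(6) + (-5)·(-27) = 135
25·t² − 270·t + 684 = 0  ⇒  m = 135² − 25·684 = 1125
m = 1125 > 0,  v_rel·d = 135 > 0  ⇒  inside

inside=yes margin=1125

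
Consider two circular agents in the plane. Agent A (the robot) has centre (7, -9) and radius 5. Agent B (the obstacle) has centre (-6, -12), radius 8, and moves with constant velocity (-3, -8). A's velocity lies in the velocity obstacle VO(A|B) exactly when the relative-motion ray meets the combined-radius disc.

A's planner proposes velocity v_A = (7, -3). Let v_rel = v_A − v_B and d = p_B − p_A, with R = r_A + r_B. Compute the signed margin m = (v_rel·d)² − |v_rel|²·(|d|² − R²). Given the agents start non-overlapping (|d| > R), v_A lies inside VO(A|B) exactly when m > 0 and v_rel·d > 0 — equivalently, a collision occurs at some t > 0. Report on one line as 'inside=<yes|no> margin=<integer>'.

d = (-13, -3),  |d|² = 178;  R = 5+8 = 13,  c = 178−13² = 9
v_rel = (10, 5),  |v_rel|² = 125;  v_rel·d = (10)·(-13) + (5)·(-3) = -145
125·t² + 290·t + 9 = 0  ⇒  m = (-145)² − 125·9 = 19900
m = 19900 > 0,  v_rel·d = -145 < 0  ⇒  outside

inside=no margin=19900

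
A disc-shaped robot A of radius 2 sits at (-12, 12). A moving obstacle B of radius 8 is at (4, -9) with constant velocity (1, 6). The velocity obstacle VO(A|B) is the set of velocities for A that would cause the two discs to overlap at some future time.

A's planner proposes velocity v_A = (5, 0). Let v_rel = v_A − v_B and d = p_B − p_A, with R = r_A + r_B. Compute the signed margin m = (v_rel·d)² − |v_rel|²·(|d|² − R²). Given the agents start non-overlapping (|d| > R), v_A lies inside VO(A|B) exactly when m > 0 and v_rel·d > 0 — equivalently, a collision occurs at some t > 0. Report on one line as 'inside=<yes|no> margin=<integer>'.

d = (16, -21),  |d|² = 697;  R = 2+8 = 10,  c = 697−10² = 597
v_rel = (4, -6),  |v_rel|² = 52;  v_rel·d = (4)·(16) + (-6)·(-21) = 190
52·t² − 380·t + 597 = 0  ⇒  m = 190² − 52·597 = 5056
m = 5056 > 0,  v_rel·d = 190 > 0  ⇒  inside

inside=yes margin=5056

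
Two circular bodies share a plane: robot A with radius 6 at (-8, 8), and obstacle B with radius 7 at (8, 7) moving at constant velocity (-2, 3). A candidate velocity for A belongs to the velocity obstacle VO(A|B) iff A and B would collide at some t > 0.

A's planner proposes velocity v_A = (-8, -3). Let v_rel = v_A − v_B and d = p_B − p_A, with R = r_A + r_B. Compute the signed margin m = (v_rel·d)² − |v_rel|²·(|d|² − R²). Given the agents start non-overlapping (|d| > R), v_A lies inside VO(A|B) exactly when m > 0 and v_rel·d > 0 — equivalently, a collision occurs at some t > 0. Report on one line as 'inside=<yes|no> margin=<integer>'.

d = (16, -1),  |d|² = 257;  R = 6+7 = 13,  c = 257−13² = 88
v_rel = (-6, -6),  |v_rel|² = 72;  v_rel·d = (-6)·(16) + (-6)·(-1) = -90
72·t² + 180·t + 88 = 0  ⇒  m = (-90)² − 72·88 = 1764
m = 1764 > 0,  v_rel·d = -90 < 0  ⇒  outside

inside=no margin=1764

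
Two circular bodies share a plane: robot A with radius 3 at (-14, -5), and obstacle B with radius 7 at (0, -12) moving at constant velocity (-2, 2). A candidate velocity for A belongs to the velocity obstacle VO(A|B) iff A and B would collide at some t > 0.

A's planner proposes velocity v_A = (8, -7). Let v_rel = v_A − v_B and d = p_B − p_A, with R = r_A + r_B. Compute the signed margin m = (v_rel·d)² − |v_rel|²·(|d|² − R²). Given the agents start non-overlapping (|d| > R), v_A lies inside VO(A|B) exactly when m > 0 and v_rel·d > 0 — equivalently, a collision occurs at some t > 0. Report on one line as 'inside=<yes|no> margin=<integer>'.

d = (14, -7),  |d|² = 245;  R = 3+7 = 10,  c = 245−10² = 145
v_rel = (10, -9),  |v_rel|² = 181;  v_rel·d = (10)·(14) + (-9)·(-7) = 203
181·t² − 406·t + 145 = 0  ⇒  m = 203² − 181·145 = 14964
m = 14964 > 0,  v_rel·d = 203 > 0  ⇒  inside

inside=yes margin=14964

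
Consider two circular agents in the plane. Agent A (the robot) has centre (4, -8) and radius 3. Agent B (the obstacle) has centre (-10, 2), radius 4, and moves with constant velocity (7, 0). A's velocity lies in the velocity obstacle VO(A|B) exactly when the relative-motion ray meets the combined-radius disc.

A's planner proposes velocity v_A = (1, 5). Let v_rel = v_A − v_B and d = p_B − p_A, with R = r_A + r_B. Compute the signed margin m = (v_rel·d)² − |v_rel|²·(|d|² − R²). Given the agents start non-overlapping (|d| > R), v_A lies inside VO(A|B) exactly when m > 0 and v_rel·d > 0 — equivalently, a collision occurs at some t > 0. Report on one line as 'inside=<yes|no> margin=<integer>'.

d = (-14, 10),  |d|² = 296;  R = 3+4 = 7,  c = 296−7² = 247
v_rel = (-6, 5),  |v_rel|² = 61;  v_rel·d = (-6)·(-14) + (5)·(10) = 134
61·t² − 268·t + 247 = 0  ⇒  m = 134² − 61·247 = 2889
m = 2889 > 0,  v_rel·d = 134 > 0  ⇒  inside

inside=yes margin=2889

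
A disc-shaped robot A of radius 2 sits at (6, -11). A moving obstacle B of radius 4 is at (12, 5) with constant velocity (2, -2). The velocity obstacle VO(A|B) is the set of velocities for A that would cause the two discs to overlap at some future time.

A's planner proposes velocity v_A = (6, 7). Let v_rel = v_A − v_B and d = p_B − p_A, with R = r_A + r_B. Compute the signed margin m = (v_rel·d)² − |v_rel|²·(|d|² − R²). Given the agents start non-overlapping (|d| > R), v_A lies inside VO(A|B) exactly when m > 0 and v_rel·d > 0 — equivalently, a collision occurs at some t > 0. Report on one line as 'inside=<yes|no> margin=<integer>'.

d = (6, 16),  |d|² = 292;  R = 2+4 = 6,  c = 292−6² = 256
v_rel = (4, 9),  |v_rel|² = 97;  v_rel·d = (4)·(6) + (9)·(16) = 168
97·t² − 336·t + 256 = 0  ⇒  m = 168² − 97·256 = 3392
m = 3392 > 0,  v_rel·d = 168 > 0  ⇒  inside

inside=yes margin=3392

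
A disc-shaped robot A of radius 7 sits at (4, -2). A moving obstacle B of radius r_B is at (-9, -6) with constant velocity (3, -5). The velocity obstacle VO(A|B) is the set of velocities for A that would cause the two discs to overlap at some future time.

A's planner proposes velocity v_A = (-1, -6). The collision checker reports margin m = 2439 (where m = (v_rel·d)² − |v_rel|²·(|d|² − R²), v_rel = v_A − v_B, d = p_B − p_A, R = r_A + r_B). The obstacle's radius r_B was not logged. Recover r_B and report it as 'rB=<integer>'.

m = 2439
d = (-13, -4);  v_rel = (-4, -1),  |v_rel|² = 17
v_rel×d = (-4)·(-4) − (-1)·(-13) = 3
since m = R²·17 − 3²:  R² = (9 + 2439) / 17 = 144
R = √144 = 12  ⇒  r_B = 12 − 7 = 5

rB=5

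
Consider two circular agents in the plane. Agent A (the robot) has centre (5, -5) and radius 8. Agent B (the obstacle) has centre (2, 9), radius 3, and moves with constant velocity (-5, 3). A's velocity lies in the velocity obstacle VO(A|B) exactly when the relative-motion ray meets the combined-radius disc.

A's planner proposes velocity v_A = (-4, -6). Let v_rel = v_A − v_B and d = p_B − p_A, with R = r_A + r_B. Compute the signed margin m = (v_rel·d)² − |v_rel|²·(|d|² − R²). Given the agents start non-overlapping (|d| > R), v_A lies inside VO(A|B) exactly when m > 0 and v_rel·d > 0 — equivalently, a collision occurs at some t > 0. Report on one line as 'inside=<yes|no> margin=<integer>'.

d = (-3, 14),  |d|² = 205;  R = 8+3 = 11,  c = 205−11² = 84
v_rel = (1, -9),  |v_rel|² = 82;  v_rel·d = (1)·(-3) + (-9)·(14) = -129
82·t² + 258·t + 84 = 0  ⇒  m = (-129)² − 82·84 = 9753
m = 9753 > 0,  v_rel·d = -129 < 0  ⇒  outside

inside=no margin=9753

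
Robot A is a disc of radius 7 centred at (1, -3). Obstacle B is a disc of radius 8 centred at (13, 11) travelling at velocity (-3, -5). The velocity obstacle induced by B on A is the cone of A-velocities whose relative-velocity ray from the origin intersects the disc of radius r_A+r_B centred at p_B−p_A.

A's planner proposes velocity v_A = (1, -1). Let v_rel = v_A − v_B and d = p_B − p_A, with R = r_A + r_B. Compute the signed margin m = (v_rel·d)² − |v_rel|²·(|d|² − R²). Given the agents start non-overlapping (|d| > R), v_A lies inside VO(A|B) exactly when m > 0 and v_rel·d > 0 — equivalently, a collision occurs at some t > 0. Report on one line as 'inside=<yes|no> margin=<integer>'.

d = (12, 14),  |d|² = 340;  R = 7+8 = 15,  c = 340−15² = 115
v_rel = (4, 4),  |v_rel|² = 32;  v_rel·d = (4)·(12) + (4)·(14) = 104
32·t² − 208·t + 115 = 0  ⇒  m = 104² − 32·115 = 7136
m = 7136 > 0,  v_rel·d = 104 > 0  ⇒  inside

inside=yes margin=7136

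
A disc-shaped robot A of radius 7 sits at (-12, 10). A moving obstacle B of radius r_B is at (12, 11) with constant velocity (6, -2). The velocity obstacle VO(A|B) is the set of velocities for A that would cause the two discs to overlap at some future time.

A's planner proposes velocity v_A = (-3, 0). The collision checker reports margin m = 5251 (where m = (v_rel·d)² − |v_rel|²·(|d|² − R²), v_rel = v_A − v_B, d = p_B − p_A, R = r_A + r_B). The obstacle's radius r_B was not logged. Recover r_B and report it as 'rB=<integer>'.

m = 5251
d = (24, 1);  v_rel = (-9, 2),  |v_rel|² = 85
v_rel×d = (-9)·(1) − (2)·(24) = -57
since m = R²·85 − (-57)²:  R² = (3249 + 5251) / 85 = 100
R = √100 = 10  ⇒  r_B = 10 − 7 = 3

rB=3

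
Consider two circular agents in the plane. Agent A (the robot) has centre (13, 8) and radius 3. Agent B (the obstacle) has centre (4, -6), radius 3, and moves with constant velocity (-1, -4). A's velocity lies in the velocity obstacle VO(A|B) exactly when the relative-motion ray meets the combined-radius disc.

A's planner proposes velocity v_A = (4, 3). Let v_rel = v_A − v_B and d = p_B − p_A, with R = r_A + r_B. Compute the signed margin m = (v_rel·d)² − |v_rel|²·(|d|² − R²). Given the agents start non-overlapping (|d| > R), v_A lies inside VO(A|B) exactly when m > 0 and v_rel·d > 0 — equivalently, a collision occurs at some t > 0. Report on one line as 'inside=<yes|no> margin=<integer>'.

d = (-9, -14),  |d|² = 277;  R = 3+3 = 6,  c = 277−6² = 241
v_rel = (5, 7),  |v_rel|² = 74;  v_rel·d = (5)·(-9) + (7)·(-14) = -143
74·t² + 286·t + 241 = 0  ⇒  m = (-143)² − 74·241 = 2615
m = 2615 > 0,  v_rel·d = -143 < 0  ⇒  outside

inside=no margin=2615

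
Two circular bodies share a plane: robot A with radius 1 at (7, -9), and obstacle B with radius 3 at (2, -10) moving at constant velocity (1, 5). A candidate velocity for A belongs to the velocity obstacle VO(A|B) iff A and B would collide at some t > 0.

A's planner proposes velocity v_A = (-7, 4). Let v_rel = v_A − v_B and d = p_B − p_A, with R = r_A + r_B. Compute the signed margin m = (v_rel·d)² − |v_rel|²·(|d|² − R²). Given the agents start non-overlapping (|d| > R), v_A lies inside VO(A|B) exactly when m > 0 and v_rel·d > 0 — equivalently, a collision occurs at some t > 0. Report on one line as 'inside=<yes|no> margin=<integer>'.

d = (-5, -1),  |d|² = 26;  R = 1+3 = 4,  c = 26−4² = 10
v_rel = (-8, -1),  |v_rel|² = 65;  v_rel·d = (-8)·(-5) + (-1)·(-1) = 41
65·t² − 82·t + 10 = 0  ⇒  m = 41² − 65·10 = 1031
m = 1031 > 0,  v_rel·d = 41 > 0  ⇒  inside

inside=yes margin=1031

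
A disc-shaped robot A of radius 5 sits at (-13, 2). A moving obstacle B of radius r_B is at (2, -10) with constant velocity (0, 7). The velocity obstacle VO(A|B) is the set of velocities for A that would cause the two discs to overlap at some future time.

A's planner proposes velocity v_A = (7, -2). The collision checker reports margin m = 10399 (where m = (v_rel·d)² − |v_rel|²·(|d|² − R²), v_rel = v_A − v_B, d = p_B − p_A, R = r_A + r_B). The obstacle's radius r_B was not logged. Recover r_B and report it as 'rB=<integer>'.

m = 10399
d = (15, -12);  v_rel = (7, -9),  |v_rel|² = 130
v_rel×d = (7)·(-12) − (-9)·(15) = 51
since m = R²·130 − 51²:  R² = (2601 + 10399) / 130 = 100
R = √100 = 10  ⇒  r_B = 10 − 5 = 5

rB=5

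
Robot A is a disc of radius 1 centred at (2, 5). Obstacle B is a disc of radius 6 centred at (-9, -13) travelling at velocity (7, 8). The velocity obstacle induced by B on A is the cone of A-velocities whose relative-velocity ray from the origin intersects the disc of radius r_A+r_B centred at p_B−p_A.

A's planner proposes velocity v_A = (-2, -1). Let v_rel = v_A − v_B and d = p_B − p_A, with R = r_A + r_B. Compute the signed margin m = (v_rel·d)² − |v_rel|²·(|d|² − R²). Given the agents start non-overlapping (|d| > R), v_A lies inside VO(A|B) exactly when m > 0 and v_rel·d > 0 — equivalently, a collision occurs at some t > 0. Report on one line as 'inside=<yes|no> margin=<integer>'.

d = (-11, -18),  |d|² = 445;  R = 1+6 = 7,  c = 445−7² = 396
v_rel = (-9, -9),  |v_rel|² = 162;  v_rel·d = (-9)·(-11) + (-9)·(-18) = 261
162·t² − 522·t + 396 = 0  ⇒  m = 261² − 162·396 = 3969
m = 3969 > 0,  v_rel·d = 261 > 0  ⇒  inside

inside=yes margin=3969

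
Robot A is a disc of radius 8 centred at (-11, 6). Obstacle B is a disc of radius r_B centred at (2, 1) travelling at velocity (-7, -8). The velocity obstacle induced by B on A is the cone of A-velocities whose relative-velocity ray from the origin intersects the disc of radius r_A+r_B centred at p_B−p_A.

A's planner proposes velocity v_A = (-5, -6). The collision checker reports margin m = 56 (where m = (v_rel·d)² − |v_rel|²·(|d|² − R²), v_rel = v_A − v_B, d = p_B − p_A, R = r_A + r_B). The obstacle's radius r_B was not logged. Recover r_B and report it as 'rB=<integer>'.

m = 56
d = (13, -5);  v_rel = (2, 2),  |v_rel|² = 8
v_rel×d = (2)·(-5) − (2)·(13) = -36
since m = R²·8 − (-36)²:  R² = (1296 + 56) / 8 = 169
R = √169 = 13  ⇒  r_B = 13 − 8 = 5

rB=5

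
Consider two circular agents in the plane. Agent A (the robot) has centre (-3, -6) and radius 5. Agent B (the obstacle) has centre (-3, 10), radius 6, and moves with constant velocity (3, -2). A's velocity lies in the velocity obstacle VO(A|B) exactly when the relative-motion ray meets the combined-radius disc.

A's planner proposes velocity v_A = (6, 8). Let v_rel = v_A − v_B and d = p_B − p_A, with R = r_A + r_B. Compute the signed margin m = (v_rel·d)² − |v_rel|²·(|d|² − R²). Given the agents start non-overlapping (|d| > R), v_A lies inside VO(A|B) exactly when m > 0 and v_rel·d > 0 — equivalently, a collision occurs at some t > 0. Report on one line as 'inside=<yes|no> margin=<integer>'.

d = (0, 16),  |d|² = 256;  R = 5+6 = 11,  c = 256−11² = 135
v_rel = (3, 10),  |v_rel|² = 109;  v_rel·d = (3)·(0) + (10)·(16) = 160
109·t² − 320·t + 135 = 0  ⇒  m = 160² − 109·135 = 10885
m = 10885 > 0,  v_rel·d = 160 > 0  ⇒  inside

inside=yes margin=10885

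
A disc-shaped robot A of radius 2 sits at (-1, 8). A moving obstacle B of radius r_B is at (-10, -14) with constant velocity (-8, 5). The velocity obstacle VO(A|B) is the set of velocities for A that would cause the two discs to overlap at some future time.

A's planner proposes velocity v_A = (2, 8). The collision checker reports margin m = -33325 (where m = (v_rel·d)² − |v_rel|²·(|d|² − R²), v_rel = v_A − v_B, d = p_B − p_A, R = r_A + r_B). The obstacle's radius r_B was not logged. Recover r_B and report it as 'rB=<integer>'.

m = -33325
d = (-9, -22);  v_rel = (10, 3),  |v_rel|² = 109
v_rel×d = (10)·(-22) − (3)·(-9) = -193
since m = R²·109 − (-193)²:  R² = (37249 + -33325) / 109 = 36
R = √36 = 6  ⇒  r_B = 6 − 2 = 4

rB=4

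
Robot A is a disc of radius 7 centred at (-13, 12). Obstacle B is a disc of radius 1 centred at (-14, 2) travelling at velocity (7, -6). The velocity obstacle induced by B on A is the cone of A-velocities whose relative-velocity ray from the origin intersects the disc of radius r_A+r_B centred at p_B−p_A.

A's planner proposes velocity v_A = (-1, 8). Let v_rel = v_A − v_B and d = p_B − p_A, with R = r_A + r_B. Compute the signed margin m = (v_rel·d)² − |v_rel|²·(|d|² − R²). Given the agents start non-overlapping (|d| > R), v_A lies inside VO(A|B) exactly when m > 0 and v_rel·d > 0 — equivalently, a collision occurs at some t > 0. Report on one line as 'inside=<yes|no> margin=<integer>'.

d = (-1, -10),  |d|² = 101;  R = 7+1 = 8,  c = 101−8² = 37
v_rel = (-8, 14),  |v_rel|² = 260;  v_rel·d = (-8)·(-1) + (14)·(-10) = -132
260·t² + 264·t + 37 = 0  ⇒  m = (-132)² − 260·37 = 7804
m = 7804 > 0,  v_rel·d = -132 < 0  ⇒  outside

inside=no margin=7804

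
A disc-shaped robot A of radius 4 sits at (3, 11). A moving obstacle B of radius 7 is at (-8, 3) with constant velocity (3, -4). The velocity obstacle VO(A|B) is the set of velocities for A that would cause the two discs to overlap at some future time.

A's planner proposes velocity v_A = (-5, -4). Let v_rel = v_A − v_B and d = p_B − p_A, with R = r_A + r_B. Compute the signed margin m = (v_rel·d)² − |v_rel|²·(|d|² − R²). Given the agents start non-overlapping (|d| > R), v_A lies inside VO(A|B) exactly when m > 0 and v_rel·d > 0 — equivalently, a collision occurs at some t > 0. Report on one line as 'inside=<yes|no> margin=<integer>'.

d = (-11, -8),  |d|² = 185;  R = 4+7 = 11,  c = 185−11² = 64
v_rel = (-8, 0),  |v_rel|² = 64;  v_rel·d = (-8)·(-11) + (0)·(-8) = 88
64·t² − 176·t + 64 = 0  ⇒  m = 88² − 64·64 = 3648
m = 3648 > 0,  v_rel·d = 88 > 0  ⇒  inside

inside=yes margin=3648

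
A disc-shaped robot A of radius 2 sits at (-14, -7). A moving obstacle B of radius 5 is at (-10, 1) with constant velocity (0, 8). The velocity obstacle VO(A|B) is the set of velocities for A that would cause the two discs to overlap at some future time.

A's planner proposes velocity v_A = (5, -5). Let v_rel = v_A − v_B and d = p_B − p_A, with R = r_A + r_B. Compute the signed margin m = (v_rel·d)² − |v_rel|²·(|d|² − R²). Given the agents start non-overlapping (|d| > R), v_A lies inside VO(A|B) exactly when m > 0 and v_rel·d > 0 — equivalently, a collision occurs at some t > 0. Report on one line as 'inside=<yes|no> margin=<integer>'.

d = (4, 8),  |d|² = 80;  R = 2+5 = 7,  c = 80−7² = 31
v_rel = (5, -13),  |v_rel|² = 194;  v_rel·d = (5)·(4) + (-13)·(8) = -84
194·t² + 168·t + 31 = 0  ⇒  m = (-84)² − 194·31 = 1042
m = 1042 > 0,  v_rel·d = -84 < 0  ⇒  outside

inside=no margin=1042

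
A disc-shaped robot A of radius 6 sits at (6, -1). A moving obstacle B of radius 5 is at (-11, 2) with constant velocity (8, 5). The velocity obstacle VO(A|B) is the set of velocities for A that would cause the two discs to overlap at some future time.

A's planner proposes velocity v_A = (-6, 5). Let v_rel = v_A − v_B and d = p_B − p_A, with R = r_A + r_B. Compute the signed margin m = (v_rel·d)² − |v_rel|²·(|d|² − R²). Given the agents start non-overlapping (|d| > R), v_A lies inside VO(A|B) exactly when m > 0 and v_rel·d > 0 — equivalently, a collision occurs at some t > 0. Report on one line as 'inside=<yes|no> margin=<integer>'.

d = (-17, 3),  |d|² = 298;  R = 6+5 = 11,  c = 298−11² = 177
v_rel = (-14, 0),  |v_rel|² = 196;  v_rel·d = (-14)·(-17) + (0)·(3) = 238
196·t² − 476·t + 177 = 0  ⇒  m = 238² − 196·177 = 21952
m = 21952 > 0,  v_rel·d = 238 > 0  ⇒  inside

inside=yes margin=21952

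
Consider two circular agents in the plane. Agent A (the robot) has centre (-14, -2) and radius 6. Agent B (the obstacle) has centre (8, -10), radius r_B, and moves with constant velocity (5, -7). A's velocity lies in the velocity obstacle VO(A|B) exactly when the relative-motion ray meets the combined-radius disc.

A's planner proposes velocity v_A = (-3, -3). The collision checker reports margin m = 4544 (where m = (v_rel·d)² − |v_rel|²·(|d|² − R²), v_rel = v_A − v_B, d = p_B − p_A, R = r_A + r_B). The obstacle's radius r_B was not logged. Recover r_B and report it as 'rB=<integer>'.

m = 4544
d = (22, -8);  v_rel = (-8, 4),  |v_rel|² = 80
v_rel×d = (-8)·(-8) − (4)·(22) = -24
since m = R²·80 − (-24)²:  R² = (576 + 4544) / 80 = 64
R = √64 = 8  ⇒  r_B = 8 − 6 = 2

rB=2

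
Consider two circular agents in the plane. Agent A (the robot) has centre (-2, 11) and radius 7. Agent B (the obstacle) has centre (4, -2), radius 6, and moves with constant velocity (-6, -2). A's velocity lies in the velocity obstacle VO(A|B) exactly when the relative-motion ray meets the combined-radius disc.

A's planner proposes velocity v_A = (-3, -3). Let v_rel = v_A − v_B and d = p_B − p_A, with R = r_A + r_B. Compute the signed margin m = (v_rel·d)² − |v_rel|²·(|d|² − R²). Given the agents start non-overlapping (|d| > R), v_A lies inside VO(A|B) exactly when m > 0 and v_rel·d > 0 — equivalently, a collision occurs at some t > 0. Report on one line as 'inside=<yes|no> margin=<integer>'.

d = (6, -13),  |d|² = 205;  R = 7+6 = 13,  c = 205−13² = 36
v_rel = (3, -1),  |v_rel|² = 10;  v_rel·d = (3)·(6) + (-1)·(-13) = 31
10·t² − 62·t + 36 = 0  ⇒  m = 31² − 10·36 = 601
m = 601 > 0,  v_rel·d = 31 > 0  ⇒  inside

inside=yes margin=601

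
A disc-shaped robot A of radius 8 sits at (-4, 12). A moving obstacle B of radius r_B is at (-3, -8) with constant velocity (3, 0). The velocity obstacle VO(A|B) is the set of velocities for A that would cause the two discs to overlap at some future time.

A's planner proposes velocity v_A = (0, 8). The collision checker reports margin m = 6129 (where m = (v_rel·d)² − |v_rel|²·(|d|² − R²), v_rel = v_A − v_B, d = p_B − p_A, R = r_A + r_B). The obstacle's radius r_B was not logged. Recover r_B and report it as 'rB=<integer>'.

m = 6129
d = (1, -20);  v_rel = (-3, 8),  |v_rel|² = 73
v_rel×d = (-3)·(-20) − (8)·(1) = 52
since m = R²·73 − 52²:  R² = (2704 + 6129) / 73 = 121
R = √121 = 11  ⇒  r_B = 11 − 8 = 3

rB=3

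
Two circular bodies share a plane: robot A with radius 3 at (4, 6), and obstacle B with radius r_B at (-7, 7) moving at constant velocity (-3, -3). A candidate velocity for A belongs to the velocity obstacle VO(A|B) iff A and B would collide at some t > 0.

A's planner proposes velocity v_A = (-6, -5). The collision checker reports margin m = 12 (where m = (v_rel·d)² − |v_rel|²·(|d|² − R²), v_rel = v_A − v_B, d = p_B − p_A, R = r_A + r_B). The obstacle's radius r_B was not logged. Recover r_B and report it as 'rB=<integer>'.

m = 12
d = (-11, 1);  v_rel = (-3, -2),  |v_rel|² = 13
v_rel×d = (-3)·(1) − (-2)·(-11) = -25
since m = R²·13 − (-25)²:  R² = (625 + 12) / 13 = 49
R = √49 = 7  ⇒  r_B = 7 − 3 = 4

rB=4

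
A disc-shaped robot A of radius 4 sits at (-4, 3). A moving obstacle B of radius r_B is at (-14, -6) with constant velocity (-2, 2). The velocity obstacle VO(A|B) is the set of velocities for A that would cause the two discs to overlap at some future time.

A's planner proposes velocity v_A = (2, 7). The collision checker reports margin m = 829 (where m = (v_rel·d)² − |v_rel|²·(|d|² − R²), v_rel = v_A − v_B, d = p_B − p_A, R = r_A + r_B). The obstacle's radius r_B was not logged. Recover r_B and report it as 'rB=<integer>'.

m = 829
d = (-10, -9);  v_rel = (4, 5),  |v_rel|² = 41
v_rel×d = (4)·(-9) − (5)·(-10) = 14
since m = R²·41 − 14²:  R² = (196 + 829) / 41 = 25
R = √25 = 5  ⇒  r_B = 5 − 4 = 1

rB=1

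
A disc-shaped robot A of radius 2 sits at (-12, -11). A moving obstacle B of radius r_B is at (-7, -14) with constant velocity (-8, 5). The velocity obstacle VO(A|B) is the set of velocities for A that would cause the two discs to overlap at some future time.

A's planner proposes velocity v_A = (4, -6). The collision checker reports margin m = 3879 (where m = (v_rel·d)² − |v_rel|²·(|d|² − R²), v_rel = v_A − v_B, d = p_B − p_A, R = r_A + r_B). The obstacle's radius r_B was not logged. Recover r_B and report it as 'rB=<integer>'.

m = 3879
d = (5, -3);  v_rel = (12, -11),  |v_rel|² = 265
v_rel×d = (12)·(-3) − (-11)·(5) = 19
since m = R²·265 − 19²:  R² = (361 + 3879) / 265 = 16
R = √16 = 4  ⇒  r_B = 4 − 2 = 2

rB=2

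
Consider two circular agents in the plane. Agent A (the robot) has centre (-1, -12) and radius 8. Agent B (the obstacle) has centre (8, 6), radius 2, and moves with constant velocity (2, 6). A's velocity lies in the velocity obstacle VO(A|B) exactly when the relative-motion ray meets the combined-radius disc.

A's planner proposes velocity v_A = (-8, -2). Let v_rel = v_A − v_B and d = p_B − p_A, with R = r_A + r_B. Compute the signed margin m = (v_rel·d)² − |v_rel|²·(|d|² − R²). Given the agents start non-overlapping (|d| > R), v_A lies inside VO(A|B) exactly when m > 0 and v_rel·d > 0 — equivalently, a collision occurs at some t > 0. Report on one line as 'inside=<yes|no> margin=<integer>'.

d = (9, 18),  |d|² = 405;  R = 8+2 = 10,  c = 405−10² = 305
v_rel = (-10, -8),  |v_rel|² = 164;  v_rel·d = (-10)·(9) + (-8)·(18) = -234
164·t² + 468·t + 305 = 0  ⇒  m = (-234)² − 164·305 = 4736
m = 4736 > 0,  v_rel·d = -234 < 0  ⇒  outside

inside=no margin=4736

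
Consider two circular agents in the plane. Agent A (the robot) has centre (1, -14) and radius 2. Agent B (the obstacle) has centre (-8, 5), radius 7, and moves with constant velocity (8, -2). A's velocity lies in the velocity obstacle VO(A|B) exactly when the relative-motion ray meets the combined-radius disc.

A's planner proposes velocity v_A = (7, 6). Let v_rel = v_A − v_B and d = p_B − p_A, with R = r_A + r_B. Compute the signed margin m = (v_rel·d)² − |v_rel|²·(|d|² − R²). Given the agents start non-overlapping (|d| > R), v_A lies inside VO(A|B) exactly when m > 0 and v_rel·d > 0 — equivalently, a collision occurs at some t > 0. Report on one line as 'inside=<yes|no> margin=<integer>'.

d = (-9, 19),  |d|² = 442;  R = 2+7 = 9,  c = 442−9² = 361
v_rel = (-1, 8),  |v_rel|² = 65;  v_rel·d = (-1)·(-9) + (8)·(19) = 161
65·t² − 322·t + 361 = 0  ⇒  m = 161² − 65·361 = 2456
m = 2456 > 0,  v_rel·d = 161 > 0  ⇒  inside

inside=yes margin=2456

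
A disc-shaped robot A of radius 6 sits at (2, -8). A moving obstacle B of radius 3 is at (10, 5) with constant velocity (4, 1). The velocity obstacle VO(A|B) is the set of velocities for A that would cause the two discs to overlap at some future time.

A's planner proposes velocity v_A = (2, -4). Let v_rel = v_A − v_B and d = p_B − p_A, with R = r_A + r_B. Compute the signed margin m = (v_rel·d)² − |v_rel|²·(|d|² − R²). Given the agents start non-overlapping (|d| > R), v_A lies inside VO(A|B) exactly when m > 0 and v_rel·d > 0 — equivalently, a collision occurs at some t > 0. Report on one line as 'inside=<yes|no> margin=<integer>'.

d = (8, 13),  |d|² = 233;  R = 6+3 = 9,  c = 233−9² = 152
v_rel = (-2, -5),  |v_rel|² = 29;  v_rel·d = (-2)·(8) + (-5)·(13) = -81
29·t² + 162·t + 152 = 0  ⇒  m = (-81)² − 29·152 = 2153
m = 2153 > 0,  v_rel·d = -81 < 0  ⇒  outside

inside=no margin=2153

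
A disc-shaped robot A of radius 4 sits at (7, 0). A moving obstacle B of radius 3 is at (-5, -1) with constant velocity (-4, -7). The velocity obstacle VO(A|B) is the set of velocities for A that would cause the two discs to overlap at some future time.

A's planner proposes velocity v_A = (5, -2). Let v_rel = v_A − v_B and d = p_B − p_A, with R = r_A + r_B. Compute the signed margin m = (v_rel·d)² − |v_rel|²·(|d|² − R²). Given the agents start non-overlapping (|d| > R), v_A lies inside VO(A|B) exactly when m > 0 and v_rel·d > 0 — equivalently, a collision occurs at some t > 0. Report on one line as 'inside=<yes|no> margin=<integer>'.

d = (-12, -1),  |d|² = 145;  R = 4+3 = 7,  c = 145−7² = 96
v_rel = (9, 5),  |v_rel|² = 106;  v_rel·d = (9)·(-12) + (5)·(-1) = -113
106·t² + 226·t + 96 = 0  ⇒  m = (-113)² − 106·96 = 2593
m = 2593 > 0,  v_rel·d = -113 < 0  ⇒  outside

inside=no margin=2593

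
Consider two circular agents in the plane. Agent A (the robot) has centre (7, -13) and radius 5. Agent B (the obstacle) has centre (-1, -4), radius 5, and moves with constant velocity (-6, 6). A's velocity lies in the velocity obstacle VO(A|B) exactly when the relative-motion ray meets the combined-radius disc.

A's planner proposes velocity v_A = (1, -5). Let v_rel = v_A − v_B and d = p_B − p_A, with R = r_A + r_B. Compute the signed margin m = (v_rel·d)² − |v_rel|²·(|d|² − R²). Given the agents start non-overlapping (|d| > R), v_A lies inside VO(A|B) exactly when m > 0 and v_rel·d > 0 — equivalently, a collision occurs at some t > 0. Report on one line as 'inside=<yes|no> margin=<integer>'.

d = (-8, 9),  |d|² = 145;  R = 5+5 = 10,  c = 145−10² = 45
v_rel = (7, -11),  |v_rel|² = 170;  v_rel·d = (7)·(-8) + (-11)·(9) = -155
170·t² + 310·t + 45 = 0  ⇒  m = (-155)² − 170·45 = 16375
m = 16375 > 0,  v_rel·d = -155 < 0  ⇒  outside

inside=no margin=16375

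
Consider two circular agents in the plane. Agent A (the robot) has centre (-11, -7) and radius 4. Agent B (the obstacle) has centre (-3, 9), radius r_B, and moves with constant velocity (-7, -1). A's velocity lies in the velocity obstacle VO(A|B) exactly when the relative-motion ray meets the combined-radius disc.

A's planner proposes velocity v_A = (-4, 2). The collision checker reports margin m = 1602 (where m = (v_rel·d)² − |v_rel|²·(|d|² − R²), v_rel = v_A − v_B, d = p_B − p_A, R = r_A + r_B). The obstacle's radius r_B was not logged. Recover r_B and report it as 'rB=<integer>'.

m = 1602
d = (8, 16);  v_rel = (3, 3),  |v_rel|² = 18
v_rel×d = (3)·(16) − (3)·(8) = 24
since m = R²·18 − 24²:  R² = (576 + 1602) / 18 = 121
R = √121 = 11  ⇒  r_B = 11 − 4 = 7

rB=7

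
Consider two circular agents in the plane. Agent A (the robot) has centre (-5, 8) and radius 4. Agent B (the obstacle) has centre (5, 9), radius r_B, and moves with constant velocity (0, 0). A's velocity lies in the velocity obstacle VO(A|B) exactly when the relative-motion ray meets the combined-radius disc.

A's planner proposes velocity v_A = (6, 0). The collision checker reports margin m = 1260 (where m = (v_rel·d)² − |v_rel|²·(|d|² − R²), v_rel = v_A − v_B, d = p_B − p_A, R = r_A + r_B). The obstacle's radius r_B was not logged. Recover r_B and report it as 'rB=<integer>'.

m = 1260
d = (10, 1);  v_rel = (6, 0),  |v_rel|² = 36
v_rel×d = (6)·(1) − (0)·(10) = 6
since m = R²·36 − 6²:  R² = (36 + 1260) / 36 = 36
R = √36 = 6  ⇒  r_B = 6 − 4 = 2

rB=2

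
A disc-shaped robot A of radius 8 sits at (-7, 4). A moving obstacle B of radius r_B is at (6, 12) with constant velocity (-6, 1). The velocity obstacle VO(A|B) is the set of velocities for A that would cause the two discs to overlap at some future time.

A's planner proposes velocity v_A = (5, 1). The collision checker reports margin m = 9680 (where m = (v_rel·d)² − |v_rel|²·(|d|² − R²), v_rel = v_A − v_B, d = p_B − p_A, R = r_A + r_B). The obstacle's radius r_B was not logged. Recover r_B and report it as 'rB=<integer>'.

m = 9680
d = (13, 8);  v_rel = (11, 0),  |v_rel|² = 121
v_rel×d = (11)·(8) − (0)·(13) = 88
since m = R²·121 − 88²:  R² = (7744 + 9680) / 121 = 144
R = √144 = 12  ⇒  r_B = 12 − 8 = 4

rB=4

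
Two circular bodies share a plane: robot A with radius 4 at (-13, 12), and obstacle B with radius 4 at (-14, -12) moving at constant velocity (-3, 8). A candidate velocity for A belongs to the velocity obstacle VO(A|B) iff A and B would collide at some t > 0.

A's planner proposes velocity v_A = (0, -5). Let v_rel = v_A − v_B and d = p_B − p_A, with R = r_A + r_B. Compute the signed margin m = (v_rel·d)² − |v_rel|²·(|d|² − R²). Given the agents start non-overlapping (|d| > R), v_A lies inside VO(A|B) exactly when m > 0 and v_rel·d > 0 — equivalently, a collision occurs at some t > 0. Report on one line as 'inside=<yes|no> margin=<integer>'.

d = (-1, -24),  |d|² = 577;  R = 4+4 = 8,  c = 577−8² = 513
v_rel = (3, -13),  |v_rel|² = 178;  v_rel·d = (3)·(-1) + (-13)·(-24) = 309
178·t² − 618·t + 513 = 0  ⇒  m = 309² − 178·513 = 4167
m = 4167 > 0,  v_rel·d = 309 > 0  ⇒  inside

inside=yes margin=4167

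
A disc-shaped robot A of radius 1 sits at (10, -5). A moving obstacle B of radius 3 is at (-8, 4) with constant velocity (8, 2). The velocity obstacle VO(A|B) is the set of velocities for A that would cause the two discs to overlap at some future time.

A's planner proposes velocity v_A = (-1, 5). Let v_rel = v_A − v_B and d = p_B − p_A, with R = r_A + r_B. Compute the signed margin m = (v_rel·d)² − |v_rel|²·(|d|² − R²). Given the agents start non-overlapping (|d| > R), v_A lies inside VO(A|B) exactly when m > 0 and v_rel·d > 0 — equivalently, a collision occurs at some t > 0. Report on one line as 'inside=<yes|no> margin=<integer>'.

d = (-18, 9),  |d|² = 405;  R = 1+3 = 4,  c = 405−4² = 389
v_rel = (-9, 3),  |v_rel|² = 90;  v_rel·d = (-9)·(-18) + (3)·(9) = 189
90·t² − 378·t + 389 = 0  ⇒  m = 189² − 90·389 = 711
m = 711 > 0,  v_rel·d = 189 > 0  ⇒  inside

inside=yes margin=711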